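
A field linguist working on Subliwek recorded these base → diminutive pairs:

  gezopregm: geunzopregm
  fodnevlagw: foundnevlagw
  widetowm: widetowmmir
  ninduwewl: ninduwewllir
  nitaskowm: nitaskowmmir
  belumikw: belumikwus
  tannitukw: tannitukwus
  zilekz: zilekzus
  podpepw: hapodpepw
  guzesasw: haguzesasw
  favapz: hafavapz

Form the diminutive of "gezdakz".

gezopregm and widetowm both end in -m yet inflect differently (geunzopregm, widetowmmir), so the final letter is not what conditions the rule; the second-to-last letter is.
"gezdakz" has second-to-last letter 'k'. The stems whose second-to-last letter is 'k' (belumikw → belumikwus, tannitukw → tannitukwus, zilekz → zilekzus) add -us.
So gezdakz → gezdakzus.

gezdakzus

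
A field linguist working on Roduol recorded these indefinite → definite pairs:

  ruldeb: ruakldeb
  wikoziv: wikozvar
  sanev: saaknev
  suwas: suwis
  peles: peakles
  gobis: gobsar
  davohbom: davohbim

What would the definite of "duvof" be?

sanev and wikoziv both end in -v yet inflect differently (saaknev, wikozvar), so the final letter is not what conditions the rule; the last vowel is.
"duvof" has last vowel 'o'. The one such stem in the data (davohbom → davohbim) changes the last vowel to 'i' (as does suwas), so the same rule applies.
The other patterns: stems whose last vowel is 'e' insert -ak- after the first vowel; stems whose last vowel is 'i' delete the last vowel and add -ar.
So duvof → duvif.

duvif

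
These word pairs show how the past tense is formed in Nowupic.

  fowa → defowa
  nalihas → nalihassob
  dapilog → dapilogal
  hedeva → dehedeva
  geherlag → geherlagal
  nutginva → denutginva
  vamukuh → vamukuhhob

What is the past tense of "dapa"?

dedapa

"dapa" ends in -a. The stems ending in -a (hedeva → dehedeva, fowa → defowa, nutginva → denutginva) add the prefix de-.
The other patterns: stems ending in -g add -al; stems ending in -h or -s double the final consonant and add -ob.
So dapa → dedapa.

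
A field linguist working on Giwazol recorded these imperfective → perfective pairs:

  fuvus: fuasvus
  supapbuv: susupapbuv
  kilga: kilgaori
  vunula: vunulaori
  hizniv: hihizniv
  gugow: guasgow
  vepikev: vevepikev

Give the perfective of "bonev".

bobonev

supapbuv and fuvus both have last vowel 'u' yet inflect differently (susupapbuv, fuasvus), so the last vowel is not what conditions the rule; the final letter is.
"bonev" ends in -v. The stems ending in -v (supapbuv → susupapbuv, vepikev → vevepikev, hizniv → hihizniv) repeat the first consonant+vowel as a prefix.
The other patterns: stems ending in -s or -w insert -as- after the first vowel; stems ending in -a add -ori.
So bonev → bobonev.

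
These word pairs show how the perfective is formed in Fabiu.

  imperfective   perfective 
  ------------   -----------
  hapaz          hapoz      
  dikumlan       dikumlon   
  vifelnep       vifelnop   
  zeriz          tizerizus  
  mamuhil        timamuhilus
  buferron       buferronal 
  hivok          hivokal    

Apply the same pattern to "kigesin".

hapaz and zeriz both end in -z yet inflect differently (hapoz, tizerizus), so the final letter is not what conditions the rule; the last vowel is.
"kigesin" has last vowel 'i'. The stems whose last vowel is 'i' (zeriz → tizerizus, mamuhil → timamuhilus) add ti- … -us around the stem.
So kigesin → tikigesinus.

tikigesinus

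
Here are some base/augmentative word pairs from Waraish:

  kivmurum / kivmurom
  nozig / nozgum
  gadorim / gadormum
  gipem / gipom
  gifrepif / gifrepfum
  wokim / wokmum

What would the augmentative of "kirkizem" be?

kirkizom

"kirkizem" has last vowel 'e'. The one such stem in the data (gipem → gipom) changes the last vowel to 'o' (as does kivmurum), so the same rule applies.
The other pattern: stems whose last vowel is 'i' delete the last vowel and add -um.
So kirkizem → kirkizom.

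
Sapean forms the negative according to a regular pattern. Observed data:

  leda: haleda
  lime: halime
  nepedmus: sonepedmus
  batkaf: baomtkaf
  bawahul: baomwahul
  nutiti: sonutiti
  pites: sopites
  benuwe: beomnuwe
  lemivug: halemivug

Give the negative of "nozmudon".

sonozmudon

benuwe and lime both end in -e yet inflect differently (beomnuwe, halime), so the final letter is not what conditions the rule; the first letter is.
"nozmudon" begins with n-. The stems beginning with n- (nutiti → sonutiti, nepedmus → sonepedmus) add the prefix so-.
So nozmudon → sonozmudon.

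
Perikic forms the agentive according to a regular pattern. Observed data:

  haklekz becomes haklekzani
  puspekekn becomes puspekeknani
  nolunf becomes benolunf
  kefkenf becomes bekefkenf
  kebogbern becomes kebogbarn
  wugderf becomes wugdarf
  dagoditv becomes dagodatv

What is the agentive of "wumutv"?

puspekekn and kebogbern both end in -n yet inflect differently (puspekeknani, kebogbarn), so the final letter is not what conditions the rule; the second-to-last letter is.
"wumutv" has second-to-last letter 't'. The one such stem in the data (dagoditv → dagodatv) changes the last vowel to 'a' (as do kebogbern, wugderf), so the same rule applies.
So wumutv → wumatv.

wumatv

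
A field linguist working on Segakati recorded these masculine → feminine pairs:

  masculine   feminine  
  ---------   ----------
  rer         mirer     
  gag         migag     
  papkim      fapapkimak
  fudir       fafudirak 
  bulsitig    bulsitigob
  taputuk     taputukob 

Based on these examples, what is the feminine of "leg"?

mileg

rer and fudir both end in -r yet inflect differently (mirer, fafudirak), so the final letter is not what conditions the rule; the number of vowels is.
"leg" has 1 vowel. The stems with 1 vowel (rer → mirer, gag → migag) add the prefix mi-.
The other patterns: stems with 2 vowels add fa- … -ak around the stem; stems with 3 vowels add -ob.
So leg → mileg.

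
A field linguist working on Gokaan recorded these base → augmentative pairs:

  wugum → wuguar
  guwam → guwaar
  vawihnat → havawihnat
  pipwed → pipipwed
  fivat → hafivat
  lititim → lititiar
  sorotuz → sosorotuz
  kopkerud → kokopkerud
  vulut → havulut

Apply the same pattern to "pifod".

pipifod

"pifod" ends in -d. The stems ending in -d (pipwed → pipipwed, kopkerud → kokopkerud) repeat the first consonant+vowel as a prefix.
The other patterns: stems ending in -t add the prefix ha-; stems ending in -m drop the final letter and add -ar.
So pifod → pipifod.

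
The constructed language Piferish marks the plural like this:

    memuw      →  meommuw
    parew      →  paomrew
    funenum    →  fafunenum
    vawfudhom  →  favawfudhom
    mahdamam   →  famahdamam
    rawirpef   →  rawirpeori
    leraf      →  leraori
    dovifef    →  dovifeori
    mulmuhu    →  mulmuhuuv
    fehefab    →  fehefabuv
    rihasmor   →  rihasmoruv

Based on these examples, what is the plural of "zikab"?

memuw and funenum both have last vowel 'u' yet inflect differently (meommuw, fafunenum), so the last vowel is not what conditions the rule; the final letter is.
"zikab" ends in -b. The one such stem in the data (fehefab → fehefabuv) adds -uv, so the same rule applies.
The other patterns: stems ending in -w insert -om- after the first vowel; stems ending in -m add the prefix fa-; stems ending in -f drop the final letter and add -ori.
So zikab → zikabuv.

zikabuv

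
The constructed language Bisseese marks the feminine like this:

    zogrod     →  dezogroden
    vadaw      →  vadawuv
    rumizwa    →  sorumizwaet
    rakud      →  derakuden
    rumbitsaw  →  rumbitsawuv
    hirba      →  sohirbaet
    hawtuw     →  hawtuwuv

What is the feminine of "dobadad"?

dedobadaden

"dobadad" ends in -d. The stems ending in -d (zogrod → dezogroden, rakud → derakuden) add de- … -en around the stem.
The other patterns: stems ending in -w add -uv; stems ending in -a add so- … -et around the stem.
So dobadad → dedobadaden.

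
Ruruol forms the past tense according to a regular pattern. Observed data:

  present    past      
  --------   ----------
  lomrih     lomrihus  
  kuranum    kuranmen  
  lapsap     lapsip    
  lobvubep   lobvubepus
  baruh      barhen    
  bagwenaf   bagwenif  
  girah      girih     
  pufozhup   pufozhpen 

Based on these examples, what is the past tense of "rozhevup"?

lapsap and pufozhup both end in -p yet inflect differently (lapsip, pufozhpen), so the final letter is not what conditions the rule; the last vowel is.
"rozhevup" has last vowel 'u'. The stems whose last vowel is 'u' (pufozhup → pufozhpen, baruh → barhen, kuranum → kuranmen) delete the last vowel and add -en.
So rozhevup → rozhevpen.

rozhevpen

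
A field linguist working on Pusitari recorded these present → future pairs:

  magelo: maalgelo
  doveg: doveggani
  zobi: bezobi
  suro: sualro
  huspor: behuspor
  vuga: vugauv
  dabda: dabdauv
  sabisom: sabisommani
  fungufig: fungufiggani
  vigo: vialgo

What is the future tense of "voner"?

bevoner

vigo and huspor both have last vowel 'o' yet inflect differently (vialgo, behuspor), so the last vowel is not what conditions the rule; the final letter is.
"voner" ends in -r. The one such stem in the data (huspor → behuspor) adds the prefix be-, so the same rule applies.
So voner → bevoner.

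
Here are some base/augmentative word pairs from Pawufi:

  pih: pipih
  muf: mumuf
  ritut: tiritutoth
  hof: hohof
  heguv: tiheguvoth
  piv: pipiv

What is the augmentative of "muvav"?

timuvavoth

heguv and piv both end in -v yet inflect differently (tiheguvoth, pipiv), so the final letter is not what conditions the rule; the number of vowels is.
"muvav" has 2 vowels. The stems with 2 vowels (heguv → tiheguvoth, ritut → tiritutoth) add ti- … -oth around the stem.
So muvav → timuvavoth.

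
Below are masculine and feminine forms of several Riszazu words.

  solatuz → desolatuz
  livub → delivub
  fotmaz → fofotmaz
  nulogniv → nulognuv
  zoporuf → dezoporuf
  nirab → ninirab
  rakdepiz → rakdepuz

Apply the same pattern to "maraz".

mamaraz

fotmaz and rakdepiz both end in -z yet inflect differently (fofotmaz, rakdepuz), so the final letter is not what conditions the rule; the last vowel is.
"maraz" has last vowel 'a'. The stems whose last vowel is 'a' (fotmaz → fofotmaz, nirab → ninirab) repeat the first consonant+vowel as a prefix.
So maraz → mamaraz.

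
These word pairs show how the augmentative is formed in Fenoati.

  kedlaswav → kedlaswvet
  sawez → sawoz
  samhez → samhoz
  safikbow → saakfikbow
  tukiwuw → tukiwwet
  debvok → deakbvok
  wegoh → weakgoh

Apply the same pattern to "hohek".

hohok

safikbow and tukiwuw both end in -w yet inflect differently (saakfikbow, tukiwwet), so the final letter is not what conditions the rule; the last vowel is.
"hohek" has last vowel 'e'. The stems whose last vowel is 'e' (sawez → sawoz, samhez → samhoz) change the last vowel to 'o'.
The other patterns: stems whose last vowel is 'o' insert -ak- after the first vowel; stems whose last vowel is 'a' or 'u' delete the last vowel and add -et.
So hohek → hohok.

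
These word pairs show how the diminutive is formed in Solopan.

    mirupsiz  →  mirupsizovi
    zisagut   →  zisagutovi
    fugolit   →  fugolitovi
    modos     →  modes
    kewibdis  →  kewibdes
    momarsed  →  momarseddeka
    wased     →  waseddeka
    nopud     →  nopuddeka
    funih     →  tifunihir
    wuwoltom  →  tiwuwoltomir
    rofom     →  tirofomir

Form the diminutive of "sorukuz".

sorukuzovi

"sorukuz" ends in -z. The one such stem in the data (mirupsiz → mirupsizovi) adds -ovi, so the same rule applies.
So sorukuz → sorukuzovi.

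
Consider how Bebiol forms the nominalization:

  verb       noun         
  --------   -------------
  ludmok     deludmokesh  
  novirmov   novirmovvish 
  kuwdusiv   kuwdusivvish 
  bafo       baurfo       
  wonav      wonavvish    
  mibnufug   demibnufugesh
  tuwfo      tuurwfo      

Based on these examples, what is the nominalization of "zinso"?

"zinso" ends in -o. The stems ending in -o (bafo → baurfo, tuwfo → tuurwfo) insert -ur- after the first vowel.
So zinso → ziurnso.

ziurnso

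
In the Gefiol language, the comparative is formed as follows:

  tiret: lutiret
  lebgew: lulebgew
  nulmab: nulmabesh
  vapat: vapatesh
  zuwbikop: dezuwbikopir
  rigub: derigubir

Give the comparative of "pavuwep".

lupavuwep

tiret and vapat both end in -t yet inflect differently (lutiret, vapatesh), so the final letter is not what conditions the rule; the last vowel is.
"pavuwep" has last vowel 'e'. The stems whose last vowel is 'e' (tiret → lutiret, lebgew → lulebgew) add the prefix lu-.
So pavuwep → lupavuwep.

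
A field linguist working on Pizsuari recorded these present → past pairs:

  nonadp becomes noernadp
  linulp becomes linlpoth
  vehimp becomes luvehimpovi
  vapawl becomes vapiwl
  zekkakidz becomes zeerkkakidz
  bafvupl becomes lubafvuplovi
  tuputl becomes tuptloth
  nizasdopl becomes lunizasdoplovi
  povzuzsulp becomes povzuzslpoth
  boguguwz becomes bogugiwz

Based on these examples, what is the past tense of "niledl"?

"niledl" has second-to-last letter 'd'. The stems whose second-to-last letter is 'd' (nonadp → noernadp, zekkakidz → zeerkkakidz) insert -er- after the first vowel.
The other patterns: stems whose second-to-last letter is 'w' change the last vowel to 'i'; stems whose second-to-last letter is 'l' or 't' delete the last vowel and add -oth; stems whose second-to-last letter is 'm' or 'p' add lu- … -ovi around the stem.
So niledl → nierledl.

nierledl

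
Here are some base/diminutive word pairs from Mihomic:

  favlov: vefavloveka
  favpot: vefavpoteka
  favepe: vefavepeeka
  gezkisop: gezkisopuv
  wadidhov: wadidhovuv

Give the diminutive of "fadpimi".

vefadpimieka

favlov and wadidhov both end in -v yet inflect differently (vefavloveka, wadidhovuv), so the final letter is not what conditions the rule; the first letter is.
"fadpimi" begins with f-. The stems beginning with f- (favlov → vefavloveka, favpot → vefavpoteka, favepe → vefavepeeka) add ve- … -eka around the stem.
The other pattern: stems beginning with g- or w- add -uv.
So fadpimi → vefadpimieka.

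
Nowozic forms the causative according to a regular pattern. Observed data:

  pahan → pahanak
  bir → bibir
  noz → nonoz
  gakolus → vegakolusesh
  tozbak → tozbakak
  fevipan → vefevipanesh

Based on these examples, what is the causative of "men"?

memen

pahan and fevipan both end in -n yet inflect differently (pahanak, vefevipanesh), so the final letter is not what conditions the rule; the number of vowels is.
"men" has 1 vowel. The stems with 1 vowel (noz → nonoz, bir → bibir) repeat the first consonant+vowel as a prefix.
The other patterns: stems with 2 vowels add -ak; stems with 3 vowels add ve- … -esh around the stem.
So men → memen.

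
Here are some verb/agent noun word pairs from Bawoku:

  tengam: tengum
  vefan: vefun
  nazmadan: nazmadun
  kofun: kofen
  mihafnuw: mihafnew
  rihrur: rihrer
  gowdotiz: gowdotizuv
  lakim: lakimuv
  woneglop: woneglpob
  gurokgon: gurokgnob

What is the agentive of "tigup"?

vefan and kofun both end in -n yet inflect differently (vefun, kofen), so the final letter is not what conditions the rule; the last vowel is.
"tigup" has last vowel 'u'. The stems whose last vowel is 'u' (kofun → kofen, mihafnuw → mihafnew, rihrur → rihrer) change the last vowel to 'e'.
So tigup → tigep.

tigep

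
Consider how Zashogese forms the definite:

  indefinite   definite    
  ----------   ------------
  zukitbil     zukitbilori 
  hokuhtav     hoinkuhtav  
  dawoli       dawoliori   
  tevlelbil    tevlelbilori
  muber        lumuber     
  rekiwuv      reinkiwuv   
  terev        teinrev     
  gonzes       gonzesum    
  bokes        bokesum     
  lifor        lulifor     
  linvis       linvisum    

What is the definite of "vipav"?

"vipav" ends in -v. The stems ending in -v (rekiwuv → reinkiwuv, terev → teinrev, hokuhtav → hoinkuhtav) insert -in- after the first vowel.
The other patterns: stems ending in -s add -um; stems ending in -r add the prefix lu-; stems ending in -i or -l add -ori.
So vipav → viinpav.

viinpav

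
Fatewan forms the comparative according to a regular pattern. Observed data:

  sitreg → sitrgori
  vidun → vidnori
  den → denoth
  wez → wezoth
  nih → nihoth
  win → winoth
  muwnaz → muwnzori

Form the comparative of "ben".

muwnaz and wez both end in -z yet inflect differently (muwnzori, wezoth), so the final letter is not what conditions the rule; the number of vowels is.
"ben" has 1 vowel. The stems with 1 vowel (wez → wezoth, win → winoth, nih → nihoth) add -oth.
So ben → benoth.

benoth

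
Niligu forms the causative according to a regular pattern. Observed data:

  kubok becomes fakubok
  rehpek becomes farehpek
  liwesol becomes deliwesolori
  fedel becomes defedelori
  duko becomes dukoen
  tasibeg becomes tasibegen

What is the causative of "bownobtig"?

kubok and liwesol both have last vowel 'o' yet inflect differently (fakubok, deliwesolori), so the last vowel is not what conditions the rule; the final letter is.
"bownobtig" ends in -g. The one such stem in the data (tasibeg → tasibegen) adds -en, so the same rule applies.
The other patterns: stems ending in -k add the prefix fa-; stems ending in -l add de- … -ori around the stem.
So bownobtig → bownobtigen.

bownobtigen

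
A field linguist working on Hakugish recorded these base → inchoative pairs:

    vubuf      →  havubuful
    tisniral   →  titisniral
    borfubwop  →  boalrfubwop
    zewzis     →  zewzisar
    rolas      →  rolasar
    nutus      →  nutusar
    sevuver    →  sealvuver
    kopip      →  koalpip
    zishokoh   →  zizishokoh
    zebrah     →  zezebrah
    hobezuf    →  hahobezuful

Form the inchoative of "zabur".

zaalbur

"zabur" ends in -r. The one such stem in the data (sevuver → sealvuver) inserts -al- after the first vowel (as do borfubwop, kopip), so the same rule applies.
The other patterns: stems ending in -h or -l repeat the first consonant+vowel as a prefix; stems ending in -f add ha- … -ul around the stem; stems ending in -s add -ar.
So zabur → zaalbur.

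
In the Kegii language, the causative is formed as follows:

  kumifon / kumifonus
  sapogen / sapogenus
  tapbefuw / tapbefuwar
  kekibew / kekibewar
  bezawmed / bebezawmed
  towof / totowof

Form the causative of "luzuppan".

sapogen and kekibew both have last vowel 'e' yet inflect differently (sapogenus, kekibewar), so the last vowel is not what conditions the rule; the final letter is.
"luzuppan" ends in -n. The stems ending in -n (kumifon → kumifonus, sapogen → sapogenus) add -us.
The other patterns: stems ending in -w add -ar; stems ending in -d or -f repeat the first consonant+vowel as a prefix.
So luzuppan → luzuppanus.

luzuppanus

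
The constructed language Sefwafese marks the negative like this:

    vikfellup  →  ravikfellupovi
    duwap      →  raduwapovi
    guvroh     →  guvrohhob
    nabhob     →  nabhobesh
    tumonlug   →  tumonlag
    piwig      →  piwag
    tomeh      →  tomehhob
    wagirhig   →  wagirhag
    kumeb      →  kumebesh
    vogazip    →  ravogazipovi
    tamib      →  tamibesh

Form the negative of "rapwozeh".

rapwozehhob

tamib and vogazip both have last vowel 'i' yet inflect differently (tamibesh, ravogazipovi), so the last vowel is not what conditions the rule; the final letter is.
"rapwozeh" ends in -h. The stems ending in -h (tomeh → tomehhob, guvroh → guvrohhob) double the final consonant and add -ob.
The other patterns: stems ending in -b add -esh; stems ending in -p add ra- … -ovi around the stem; stems ending in -g change the last vowel to 'a'.
So rapwozeh → rapwozehhob.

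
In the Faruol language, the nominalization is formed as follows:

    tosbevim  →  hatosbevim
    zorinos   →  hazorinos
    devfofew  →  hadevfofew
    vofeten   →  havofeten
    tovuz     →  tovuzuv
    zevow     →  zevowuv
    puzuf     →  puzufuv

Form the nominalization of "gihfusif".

hagihfusif

devfofew and zevow both end in -w yet inflect differently (hadevfofew, zevowuv), so the final letter is not what conditions the rule; the number of vowels is.
"gihfusif" has 3 vowels. The stems with 3 vowels (tosbevim → hatosbevim, zorinos → hazorinos, devfofew → hadevfofew) add the prefix ha-.
The other pattern: stems with 2 vowels add -uv.
So gihfusif → hagihfusif.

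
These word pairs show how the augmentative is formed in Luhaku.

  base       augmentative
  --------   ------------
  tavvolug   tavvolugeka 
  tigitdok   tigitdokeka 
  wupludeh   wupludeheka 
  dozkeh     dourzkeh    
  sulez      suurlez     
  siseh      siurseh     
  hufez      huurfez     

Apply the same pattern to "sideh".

siurdeh

wupludeh and dozkeh both end in -h yet inflect differently (wupludeheka, dourzkeh), so the final letter is not what conditions the rule; the number of vowels is.
"sideh" has 2 vowels. The stems with 2 vowels (dozkeh → dourzkeh, sulez → suurlez, siseh → siurseh) insert -ur- after the first vowel.
The other pattern: stems with 3 vowels add -eka.
So sideh → siurdeh.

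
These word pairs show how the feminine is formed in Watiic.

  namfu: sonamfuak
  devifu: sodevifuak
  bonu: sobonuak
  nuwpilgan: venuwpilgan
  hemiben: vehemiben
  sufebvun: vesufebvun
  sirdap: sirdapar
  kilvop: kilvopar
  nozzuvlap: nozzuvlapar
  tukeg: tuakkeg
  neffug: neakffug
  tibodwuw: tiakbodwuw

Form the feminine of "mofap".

mofapar

"mofap" ends in -p. The stems ending in -p (sirdap → sirdapar, kilvop → kilvopar, nozzuvlap → nozzuvlapar) add -ar.
So mofap → mofapar.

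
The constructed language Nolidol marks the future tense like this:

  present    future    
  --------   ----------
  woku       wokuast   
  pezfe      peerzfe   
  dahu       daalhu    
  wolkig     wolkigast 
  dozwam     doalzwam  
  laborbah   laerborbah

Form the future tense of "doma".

doalma

woku and dahu both end in -u yet inflect differently (wokuast, daalhu), so the final letter is not what conditions the rule; the first letter is.
"doma" begins with d-. The stems beginning with d- (dozwam → doalzwam, dahu → daalhu) insert -al- after the first vowel.
So doma → doalma.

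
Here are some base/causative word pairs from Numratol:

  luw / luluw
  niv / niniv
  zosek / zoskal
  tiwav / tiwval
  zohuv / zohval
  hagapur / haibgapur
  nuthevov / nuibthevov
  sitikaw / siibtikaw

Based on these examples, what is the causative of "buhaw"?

buhwal

niv and tiwav both end in -v yet inflect differently (niniv, tiwval), so the final letter is not what conditions the rule; the number of vowels is.
"buhaw" has 2 vowels. The stems with 2 vowels (zosek → zoskal, tiwav → tiwval, zohuv → zohval) delete the last vowel and add -al.
So buhaw → buhwal.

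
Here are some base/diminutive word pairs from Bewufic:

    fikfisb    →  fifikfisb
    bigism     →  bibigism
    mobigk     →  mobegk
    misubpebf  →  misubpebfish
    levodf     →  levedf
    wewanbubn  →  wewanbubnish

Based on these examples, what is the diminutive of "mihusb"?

misubpebf and levodf both end in -f yet inflect differently (misubpebfish, levedf), so the final letter is not what conditions the rule; the second-to-last letter is.
"mihusb" has second-to-last letter 's'. The stems whose second-to-last letter is 's' (bigism → bibigism, fikfisb → fifikfisb) repeat the first consonant+vowel as a prefix.
The other patterns: stems whose second-to-last letter is 'b' add -ish; stems whose second-to-last letter is 'd' or 'g' change the last vowel to 'e'.
So mihusb → mimihusb.

mimihusb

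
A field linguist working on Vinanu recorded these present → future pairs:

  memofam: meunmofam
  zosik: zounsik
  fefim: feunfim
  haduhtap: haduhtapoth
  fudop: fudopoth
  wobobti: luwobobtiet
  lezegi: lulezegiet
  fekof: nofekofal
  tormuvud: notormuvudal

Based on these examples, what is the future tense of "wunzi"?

luwunziet

"wunzi" ends in -i. The stems ending in -i (wobobti → luwobobtiet, lezegi → lulezegiet) add lu- … -et around the stem.
The other patterns: stems ending in -k or -m insert -un- after the first vowel; stems ending in -p add -oth; stems ending in -d or -f add no- … -al around the stem.
So wunzi → luwunziet.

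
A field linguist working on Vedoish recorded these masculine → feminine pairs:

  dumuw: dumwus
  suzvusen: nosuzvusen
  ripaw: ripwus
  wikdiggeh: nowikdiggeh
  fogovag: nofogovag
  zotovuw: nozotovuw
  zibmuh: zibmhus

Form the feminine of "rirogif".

norirogif

wikdiggeh and zibmuh both end in -h yet inflect differently (nowikdiggeh, zibmhus), so the final letter is not what conditions the rule; the number of vowels is.
"rirogif" has 3 vowels. The stems with 3 vowels (fogovag → nofogovag, zotovuw → nozotovuw, wikdiggeh → nowikdiggeh) add the prefix no-.
So rirogif → norirogif.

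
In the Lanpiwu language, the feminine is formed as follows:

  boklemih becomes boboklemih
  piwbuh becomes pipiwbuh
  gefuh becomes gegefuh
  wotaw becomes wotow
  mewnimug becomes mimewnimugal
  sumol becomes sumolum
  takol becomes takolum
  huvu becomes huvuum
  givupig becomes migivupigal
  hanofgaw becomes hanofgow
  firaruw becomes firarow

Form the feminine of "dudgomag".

midudgomagal

gefuh and mewnimug both have last vowel 'u' yet inflect differently (gegefuh, mimewnimugal), so the last vowel is not what conditions the rule; the final letter is.
"dudgomag" ends in -g. The stems ending in -g (mewnimug → mimewnimugal, givupig → migivupigal) add mi- … -al around the stem.
The other patterns: stems ending in -h repeat the first consonant+vowel as a prefix; stems ending in -w change the last vowel to 'o'; stems ending in -l or -u add -um.
So dudgomag → midudgomagal.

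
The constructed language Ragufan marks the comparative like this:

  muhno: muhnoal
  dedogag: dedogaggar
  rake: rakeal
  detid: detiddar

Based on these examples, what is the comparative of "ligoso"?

detid and muhno both have 2 vowels yet inflect differently (detiddar, muhnoal), so the number of vowels is not what conditions the rule; whether the stem ends in a vowel or a consonant is.
"ligoso" ends in a vowel. The stems ending in a vowel (muhno → muhnoal, rake → rakeal) add -al.
So ligoso → ligosoal.

ligosoal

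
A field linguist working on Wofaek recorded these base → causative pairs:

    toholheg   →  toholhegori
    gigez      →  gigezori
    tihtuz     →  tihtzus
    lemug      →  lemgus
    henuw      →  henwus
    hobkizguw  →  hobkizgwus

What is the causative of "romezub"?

romezbus

"romezub" has last vowel 'u'. The stems whose last vowel is 'u' (lemug → lemgus, tihtuz → tihtzus, hobkizguw → hobkizgwus) delete the last vowel and add -us.
So romezub → romezbus.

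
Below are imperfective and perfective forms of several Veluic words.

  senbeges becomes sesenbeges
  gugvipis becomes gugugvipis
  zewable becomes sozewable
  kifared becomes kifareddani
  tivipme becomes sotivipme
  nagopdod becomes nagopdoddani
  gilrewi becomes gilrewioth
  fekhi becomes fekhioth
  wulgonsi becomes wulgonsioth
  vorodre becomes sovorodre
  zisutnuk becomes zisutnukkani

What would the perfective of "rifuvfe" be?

sorifuvfe

"rifuvfe" ends in -e. The stems ending in -e (vorodre → sovorodre, tivipme → sotivipme, zewable → sozewable) add the prefix so-.
The other patterns: stems ending in -s repeat the first consonant+vowel as a prefix; stems ending in -i add -oth; stems ending in -d or -k double the final consonant and add -ani.
So rifuvfe → sorifuvfe.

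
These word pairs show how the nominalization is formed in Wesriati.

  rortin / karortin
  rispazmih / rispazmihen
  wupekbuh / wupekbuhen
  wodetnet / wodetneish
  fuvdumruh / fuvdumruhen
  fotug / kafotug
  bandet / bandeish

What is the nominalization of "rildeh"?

rildehen

rispazmih and rortin both have last vowel 'i' yet inflect differently (rispazmihen, karortin), so the last vowel is not what conditions the rule; the final letter is.
"rildeh" ends in -h. The stems ending in -h (wupekbuh → wupekbuhen, fuvdumruh → fuvdumruhen, rispazmih → rispazmihen) add -en.
The other patterns: stems ending in -t drop the final letter and add -ish; stems ending in -g or -n add the prefix ka-.
So rildeh → rildehen.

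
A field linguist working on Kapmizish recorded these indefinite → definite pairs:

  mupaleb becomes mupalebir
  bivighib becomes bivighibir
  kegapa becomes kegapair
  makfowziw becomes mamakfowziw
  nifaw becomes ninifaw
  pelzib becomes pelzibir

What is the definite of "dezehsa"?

"dezehsa" ends in -a. The one such stem in the data (kegapa → kegapair) adds -ir, so the same rule applies.
The other pattern: stems ending in -w repeat the first consonant+vowel as a prefix.
So dezehsa → dezehsair.

dezehsair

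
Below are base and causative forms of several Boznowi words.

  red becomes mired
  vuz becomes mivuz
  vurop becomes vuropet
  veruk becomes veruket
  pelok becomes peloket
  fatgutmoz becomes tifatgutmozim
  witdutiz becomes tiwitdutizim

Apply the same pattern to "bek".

mibek

vuz and fatgutmoz both end in -z yet inflect differently (mivuz, tifatgutmozim), so the final letter is not what conditions the rule; the number of vowels is.
"bek" has 1 vowel. The stems with 1 vowel (red → mired, vuz → mivuz) add the prefix mi-.
So bek → mibek.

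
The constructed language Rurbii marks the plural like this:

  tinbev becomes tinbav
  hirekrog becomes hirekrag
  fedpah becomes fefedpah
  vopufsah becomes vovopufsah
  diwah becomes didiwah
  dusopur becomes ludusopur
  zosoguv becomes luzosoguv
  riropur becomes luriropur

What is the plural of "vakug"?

tinbev and zosoguv both end in -v yet inflect differently (tinbav, luzosoguv), so the final letter is not what conditions the rule; the last vowel is.
"vakug" has last vowel 'u'. The stems whose last vowel is 'u' (dusopur → ludusopur, zosoguv → luzosoguv, riropur → luriropur) add the prefix lu-.
So vakug → luvakug.

luvakug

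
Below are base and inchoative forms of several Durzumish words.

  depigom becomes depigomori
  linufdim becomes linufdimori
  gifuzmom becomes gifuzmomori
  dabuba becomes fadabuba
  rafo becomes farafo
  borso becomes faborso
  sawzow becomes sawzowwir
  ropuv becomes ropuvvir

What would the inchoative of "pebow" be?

pebowwir

"pebow" ends in -w. The one such stem in the data (sawzow → sawzowwir) doubles the final consonant and adds -ir (as does ropuv), so the same rule applies.
The other patterns: stems ending in -m add -ori; stems ending in -a or -o add the prefix fa-.
So pebow → pebowwir.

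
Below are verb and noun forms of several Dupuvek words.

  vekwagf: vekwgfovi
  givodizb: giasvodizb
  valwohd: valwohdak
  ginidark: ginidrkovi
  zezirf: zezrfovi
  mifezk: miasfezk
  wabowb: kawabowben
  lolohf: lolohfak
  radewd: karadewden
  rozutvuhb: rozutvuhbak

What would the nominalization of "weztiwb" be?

kaweztiwben

givodizb and rozutvuhb both end in -b yet inflect differently (giasvodizb, rozutvuhbak), so the final letter is not what conditions the rule; the second-to-last letter is.
"weztiwb" has second-to-last letter 'w'. The stems whose second-to-last letter is 'w' (radewd → karadewden, wabowb → kawabowben) add ka- … -en around the stem.
So weztiwb → kaweztiwben.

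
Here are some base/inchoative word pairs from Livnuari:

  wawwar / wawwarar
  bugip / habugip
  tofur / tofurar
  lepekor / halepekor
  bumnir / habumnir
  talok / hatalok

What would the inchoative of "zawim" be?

hazawim

lepekor and tofur both end in -r yet inflect differently (halepekor, tofurar), so the final letter is not what conditions the rule; the last vowel is.
"zawim" has last vowel 'i'. The stems whose last vowel is 'i' (bumnir → habumnir, bugip → habugip) add the prefix ha-.
So zawim → hazawim.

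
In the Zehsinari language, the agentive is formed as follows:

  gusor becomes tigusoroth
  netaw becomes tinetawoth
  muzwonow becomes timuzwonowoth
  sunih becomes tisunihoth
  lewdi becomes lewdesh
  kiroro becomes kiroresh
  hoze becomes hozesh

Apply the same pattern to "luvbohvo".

luvbohvesh

sunih and lewdi both have last vowel 'i' yet inflect differently (tisunihoth, lewdesh), so the last vowel is not what conditions the rule; whether the stem ends in a vowel or a consonant is.
"luvbohvo" ends in a vowel. The stems ending in a vowel (lewdi → lewdesh, kiroro → kiroresh, hoze → hozesh) drop the final letter and add -esh.
The other pattern: stems ending in a consonant add ti- … -oth around the stem.
So luvbohvo → luvbohvesh.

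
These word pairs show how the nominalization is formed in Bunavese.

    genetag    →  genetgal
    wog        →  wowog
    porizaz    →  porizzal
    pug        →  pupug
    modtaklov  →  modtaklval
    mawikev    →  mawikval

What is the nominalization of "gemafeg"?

gemafgal

wog and genetag both end in -g yet inflect differently (wowog, genetgal), so the final letter is not what conditions the rule; the number of vowels is.
"gemafeg" has 3 vowels. The stems with 3 vowels (mawikev → mawikval, modtaklov → modtaklval, porizaz → porizzal) delete the last vowel and add -al.
The other pattern: stems with 1 vowel repeat the first consonant+vowel as a prefix.
So gemafeg → gemafgal.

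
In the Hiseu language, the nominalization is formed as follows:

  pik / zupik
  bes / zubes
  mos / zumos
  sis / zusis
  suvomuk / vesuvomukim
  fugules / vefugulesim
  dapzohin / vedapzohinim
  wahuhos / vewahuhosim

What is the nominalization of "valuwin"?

vevaluwinim

wahuhos and sis both end in -s yet inflect differently (vewahuhosim, zusis), so the final letter is not what conditions the rule; the number of vowels is.
"valuwin" has 3 vowels. The stems with 3 vowels (wahuhos → vewahuhosim, dapzohin → vedapzohinim, suvomuk → vesuvomukim) add ve- … -im around the stem.
The other pattern: stems with 1 vowel add the prefix zu-.
So valuwin → vevaluwinim.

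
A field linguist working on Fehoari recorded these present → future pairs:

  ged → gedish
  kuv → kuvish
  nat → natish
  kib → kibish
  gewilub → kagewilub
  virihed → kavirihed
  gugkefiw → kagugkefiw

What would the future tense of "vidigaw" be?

kib and gewilub both end in -b yet inflect differently (kibish, kagewilub), so the final letter is not what conditions the rule; the number of vowels is.
"vidigaw" has 3 vowels. The stems with 3 vowels (gewilub → kagewilub, virihed → kavirihed, gugkefiw → kagugkefiw) add the prefix ka-.
The other pattern: stems with 1 vowel add -ish.
So vidigaw → kavidigaw.

kavidigaw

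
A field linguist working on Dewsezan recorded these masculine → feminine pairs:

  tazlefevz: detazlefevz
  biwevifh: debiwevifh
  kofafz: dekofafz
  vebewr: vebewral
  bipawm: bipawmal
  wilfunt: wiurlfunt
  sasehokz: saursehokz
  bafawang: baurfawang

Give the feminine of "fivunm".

tazlefevz and sasehokz both end in -z yet inflect differently (detazlefevz, saursehokz), so the final letter is not what conditions the rule; the second-to-last letter is.
"fivunm" has second-to-last letter 'n'. The stems whose second-to-last letter is 'n' (wilfunt → wiurlfunt, bafawang → baurfawang) insert -ur- after the first vowel.
The other patterns: stems whose second-to-last letter is 'f' or 'v' add the prefix de-; stems whose second-to-last letter is 'w' add -al.
So fivunm → fiurvunm.

fiurvunm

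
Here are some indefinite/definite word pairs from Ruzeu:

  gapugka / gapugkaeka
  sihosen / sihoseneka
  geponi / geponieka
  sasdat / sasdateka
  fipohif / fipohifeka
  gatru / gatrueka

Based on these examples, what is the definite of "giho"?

gihoeka

Every pair shown (gapugka → gapugkaeka, sihosen → sihoseneka, geponi → geponieka, …) follows the same rule: add -eka.
So giho → gihoeka.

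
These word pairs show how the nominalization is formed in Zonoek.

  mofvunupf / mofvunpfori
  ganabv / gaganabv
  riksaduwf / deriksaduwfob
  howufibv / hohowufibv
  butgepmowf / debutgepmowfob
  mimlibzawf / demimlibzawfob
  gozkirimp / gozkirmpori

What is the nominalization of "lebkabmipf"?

lebkabmpfori

riksaduwf and mofvunupf both end in -f yet inflect differently (deriksaduwfob, mofvunpfori), so the final letter is not what conditions the rule; the second-to-last letter is.
"lebkabmipf" has second-to-last letter 'p'. The one such stem in the data (mofvunupf → mofvunpfori) deletes the last vowel and adds -ori (as does gozkirimp), so the same rule applies.
The other patterns: stems whose second-to-last letter is 'w' add de- … -ob around the stem; stems whose second-to-last letter is 'b' repeat the first consonant+vowel as a prefix.
So lebkabmipf → lebkabmpfori.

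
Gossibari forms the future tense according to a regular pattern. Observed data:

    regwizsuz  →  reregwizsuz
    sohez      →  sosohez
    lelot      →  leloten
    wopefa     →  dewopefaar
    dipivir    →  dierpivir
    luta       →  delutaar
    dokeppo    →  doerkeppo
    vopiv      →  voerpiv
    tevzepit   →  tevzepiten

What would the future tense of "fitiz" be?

lelot and dokeppo both have last vowel 'o' yet inflect differently (leloten, doerkeppo), so the last vowel is not what conditions the rule; the final letter is.
"fitiz" ends in -z. The stems ending in -z (regwizsuz → reregwizsuz, sohez → sosohez) repeat the first consonant+vowel as a prefix.
The other patterns: stems ending in -a add de- … -ar around the stem; stems ending in -t add -en; stems ending in -o, -r or -v insert -er- after the first vowel.
So fitiz → fifitiz.

fifitiz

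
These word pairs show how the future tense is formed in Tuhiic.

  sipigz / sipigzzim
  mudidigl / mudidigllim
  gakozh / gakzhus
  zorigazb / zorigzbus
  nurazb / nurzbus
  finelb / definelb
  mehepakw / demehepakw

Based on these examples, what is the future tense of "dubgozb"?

zorigazb and finelb both end in -b yet inflect differently (zorigzbus, definelb), so the final letter is not what conditions the rule; the second-to-last letter is.
"dubgozb" has second-to-last letter 'z'. The stems whose second-to-last letter is 'z' (gakozh → gakzhus, zorigazb → zorigzbus, nurazb → nurzbus) delete the last vowel and add -us.
So dubgozb → dubgzbus.

dubgzbus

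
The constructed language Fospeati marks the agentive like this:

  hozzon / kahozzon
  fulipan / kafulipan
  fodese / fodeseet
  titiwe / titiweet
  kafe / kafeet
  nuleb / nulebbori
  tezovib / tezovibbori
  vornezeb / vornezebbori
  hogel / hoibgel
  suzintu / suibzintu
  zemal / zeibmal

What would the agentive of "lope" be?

fodese and nuleb both have last vowel 'e' yet inflect differently (fodeseet, nulebbori), so the last vowel is not what conditions the rule; the final letter is.
"lope" ends in -e. The stems ending in -e (fodese → fodeseet, titiwe → titiweet, kafe → kafeet) add -et.
The other patterns: stems ending in -n add the prefix ka-; stems ending in -b double the final consonant and add -ori; stems ending in -l or -u insert -ib- after the first vowel.
So lope → lopeet.

lopeet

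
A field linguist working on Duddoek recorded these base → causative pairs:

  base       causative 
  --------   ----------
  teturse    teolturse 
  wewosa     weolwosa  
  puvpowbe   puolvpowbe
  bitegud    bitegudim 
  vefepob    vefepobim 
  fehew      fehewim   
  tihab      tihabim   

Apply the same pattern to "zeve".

teturse and fehew both have last vowel 'e' yet inflect differently (teolturse, fehewim), so the last vowel is not what conditions the rule; whether the stem ends in a vowel or a consonant is.
"zeve" ends in a vowel. The stems ending in a vowel (teturse → teolturse, wewosa → weolwosa, puvpowbe → puolvpowbe) insert -ol- after the first vowel.
The other pattern: stems ending in a consonant add -im.
So zeve → zeolve.

zeolve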